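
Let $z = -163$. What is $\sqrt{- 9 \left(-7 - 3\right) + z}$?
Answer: $i \sqrt{73} \approx 8.544 i$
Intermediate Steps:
$\sqrt{- 9 \left(-7 - 3\right) + z} = \sqrt{- 9 \left(-7 - 3\right) - 163} = \sqrt{\left(-9\right) \left(-10\right) - 163} = \sqrt{90 - 163} = \sqrt{-73} = i \sqrt{73}$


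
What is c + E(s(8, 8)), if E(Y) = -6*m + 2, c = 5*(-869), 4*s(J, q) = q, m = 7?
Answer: -4385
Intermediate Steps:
s(J, q) = q/4
c = -4345
E(Y) = -40 (E(Y) = -6*7 + 2 = -42 + 2 = -40)
c + E(s(8, 8)) = -4345 - 40 = -4385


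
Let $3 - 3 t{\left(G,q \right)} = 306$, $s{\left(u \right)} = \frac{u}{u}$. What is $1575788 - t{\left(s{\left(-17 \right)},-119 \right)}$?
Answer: $1575889$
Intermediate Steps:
$s{\left(u \right)} = 1$
$t{\left(G,q \right)} = -101$ ($t{\left(G,q \right)} = 1 - 102 = -101$)
$1575788 - t{\left(s{\left(-17 \right)},-119 \right)} = 1575788 - -101 = 1575788 + 101 = 1575889$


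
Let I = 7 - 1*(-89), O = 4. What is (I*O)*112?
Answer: 43008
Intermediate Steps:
I = 96 (I = 7 + 89 = 96)
(I*O)*112 = (96*4)*112 = 384*112 = 43008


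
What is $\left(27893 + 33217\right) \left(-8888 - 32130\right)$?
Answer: $-2506609980$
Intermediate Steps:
$\left(27893 + 33217\right) \left(-8888 - 32130\right) = 61110 \left(-8888 - 32130\right) = 61110 \left(-41018\right) = -2506609980$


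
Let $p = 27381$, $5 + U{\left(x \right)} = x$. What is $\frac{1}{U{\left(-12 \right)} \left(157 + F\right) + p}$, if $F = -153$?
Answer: $\frac{1}{27313} \approx 3.6613 \cdot 10^{-5}$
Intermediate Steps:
$U{\left(x \right)} = -5 + x$
$\frac{1}{U{\left(-12 \right)} \left(157 + F\right) + p} = \frac{1}{\left(-5 - 12\right) \left(157 - 153\right) + 27381} = \frac{1}{\left(-17\right) 4 + 27381} = \frac{1}{-68 + 27381} = \frac{1}{27313}$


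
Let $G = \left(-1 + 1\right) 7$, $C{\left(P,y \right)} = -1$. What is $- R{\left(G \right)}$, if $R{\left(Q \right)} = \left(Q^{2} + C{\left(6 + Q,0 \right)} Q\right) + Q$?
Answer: $0$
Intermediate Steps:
$G = 0$ ($G = 0 \cdot 7 = 0$)
$R{\left(Q \right)} = Q^{2}$ ($R{\left(Q \right)} = \left(Q^{2} - Q\right) + Q = Q^{2}$)
$- R{\left(G \right)} = - 0^{2} = \left(-1\right) 0 = 0$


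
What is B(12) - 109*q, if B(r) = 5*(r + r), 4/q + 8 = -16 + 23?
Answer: 556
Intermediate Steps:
q = -4 (q = 4/(-8 + (-16 + 23)) = 4/(-8 + 7) = 4/(-1) = 4*(-1) = -4)
B(r) = 10*r (B(r) = 5*(2*r) = 10*r)
B(12) - 109*q = 10*12 - 109*(-4) = 120 + 436 = 556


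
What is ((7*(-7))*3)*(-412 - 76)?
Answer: 71736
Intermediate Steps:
((7*(-7))*3)*(-412 - 76) = -49*3*(-488) = -147*(-488) = 71736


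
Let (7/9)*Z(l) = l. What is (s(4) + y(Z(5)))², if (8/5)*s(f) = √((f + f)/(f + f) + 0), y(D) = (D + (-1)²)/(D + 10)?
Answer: 982081/846400 ≈ 1.1603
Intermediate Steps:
Z(l) = 9*l/7
y(D) = (1 + D)/(10 + D) (y(D) = (D + 1)/(10 + D) = (1 + D)/(10 + D))
s(f) = 5/8 (s(f) = 5*√((f + f)/(f + f) + 0)/8 = 5*√((2*f)/((2*f)) + 0)/8 = 5*√((2*f)*(1/(2*f)) + 0)/8 = 5*√(1 + 0)/8 = 5*√1/8 = (5/8)*1 = 5/8)
(s(4) + y(Z(5)))² = (5/8 + (1 + (9/7)*5)/(10 + (9/7)*5))² = (5/8 + (1 + 45/7)/(10 + 45/7))² = (5/8 + (52/7)/(115/7))² = (5/8 + (7/115)*(52/7))² = (5/8 + 52/115)² = (991/920)² = 982081/846400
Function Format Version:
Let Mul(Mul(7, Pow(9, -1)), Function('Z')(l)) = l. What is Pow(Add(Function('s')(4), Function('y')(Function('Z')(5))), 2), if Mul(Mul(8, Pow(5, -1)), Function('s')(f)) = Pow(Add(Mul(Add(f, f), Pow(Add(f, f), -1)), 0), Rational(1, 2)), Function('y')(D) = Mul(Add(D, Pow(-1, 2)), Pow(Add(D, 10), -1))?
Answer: Rational(982081, 846400) ≈ 1.1603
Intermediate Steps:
Function('Z')(l) = Mul(Rational(9, 7), l)
Function('y')(D) = Mul(Pow(Add(10, D), -1), Add(1, D)) (Function('y')(D) = Mul(Add(D, 1), Pow(Add(10, D), -1)) = Mul(Add(1, D), Pow(Add(10, D), -1)) = Mul(Pow(Add(10, D), -1), Add(1, D)))
Function('s')(f) = Rational(5, 8) (Function('s')(f) = Mul(Rational(5, 8), Pow(Add(Mul(Add(f, f), Pow(Add(f, f), -1)), 0), Rational(1, 2))) = Mul(Rational(5, 8), Pow(Add(Mul(Mul(2, f), Pow(Mul(2, f), -1)), 0), Rational(1, 2))) = Mul(Rational(5, 8), Pow(Add(Mul(Mul(2, f), Mul(Rational(1, 2), Pow(f, -1))), 0), Rational(1, 2))) = Mul(Rational(5, 8), Pow(Add(1, 0), Rational(1, 2))) = Mul(Rational(5, 8), Pow(1, Rational(1, 2))) = Mul(Rational(5, 8), 1) = Rational(5, 8))
Pow(Add(Function('s')(4), Function('y')(Function('Z')(5))), 2) = Pow(Add(Rational(5, 8), Mul(Pow(Add(10, Mul(Rational(9, 7), 5)), -1), Add(1, Mul(Rational(9, 7), 5)))), 2) = Pow(Add(Rational(5, 8), Mul(Pow(Add(10, Rational(45, 7)), -1), Add(1, Rational(45, 7)))), 2) = Pow(Add(Rational(5, 8), Mul(Pow(Rational(115, 7), -1), Rational(52, 7))), 2) = Pow(Add(Rational(5, 8), Mul(Rational(7, 115), Rational(52, 7))), 2) = Pow(Add(Rational(5, 8), Rational(52, 115)), 2) = Pow(Rational(991, 920), 2) = Rational(982081, 846400)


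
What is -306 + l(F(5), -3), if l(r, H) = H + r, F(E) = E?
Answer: -304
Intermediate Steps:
-306 + l(F(5), -3) = -306 + (-3 + 5) = -306 + 2 = -304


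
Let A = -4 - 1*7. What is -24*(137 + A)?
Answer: -3024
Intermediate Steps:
A = -11 (A = -4 - 7 = -11)
-24*(137 + A) = -24*(137 - 11) = -24*126 = -3024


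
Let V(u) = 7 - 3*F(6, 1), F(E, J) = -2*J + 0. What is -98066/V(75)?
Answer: -98066/13 ≈ -7543.5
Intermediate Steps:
F(E, J) = -2*J
V(u) = 13 (V(u) = 7 - (-6) = 7 - 3*(-2) = 7 + 6 = 13)
-98066/V(75) = -98066/13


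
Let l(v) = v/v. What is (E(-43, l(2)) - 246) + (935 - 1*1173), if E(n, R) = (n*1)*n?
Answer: 1365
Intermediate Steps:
l(v) = 1
E(n, R) = n**2 (E(n, R) = n*n = n**2)
(E(-43, l(2)) - 246) + (935 - 1*1173) = ((-43)**2 - 246) + (935 - 1*1173) = (1849 - 246) + (935 - 1173) = 1603 - 238 = 1365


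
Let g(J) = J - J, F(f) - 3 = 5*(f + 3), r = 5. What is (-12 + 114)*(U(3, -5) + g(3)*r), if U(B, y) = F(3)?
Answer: 3366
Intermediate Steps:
F(f) = 18 + 5*f (F(f) = 3 + 5*(f + 3) = 3 + 5*(3 + f) = 3 + (15 + 5*f) = 18 + 5*f)
U(B, y) = 33 (U(B, y) = 18 + 5*3 = 18 + 15 = 33)
g(J) = 0
(-12 + 114)*(U(3, -5) + g(3)*r) = (-12 + 114)*(33 + 0*5) = 102*(33 + 0) = 102*33 = 3366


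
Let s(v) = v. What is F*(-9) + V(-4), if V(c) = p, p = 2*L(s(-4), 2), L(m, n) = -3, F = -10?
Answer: 84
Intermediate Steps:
p = -6 (p = 2*(-3) = -6)
V(c) = -6
F*(-9) + V(-4) = -10*(-9) - 6 = 90 - 6 = 84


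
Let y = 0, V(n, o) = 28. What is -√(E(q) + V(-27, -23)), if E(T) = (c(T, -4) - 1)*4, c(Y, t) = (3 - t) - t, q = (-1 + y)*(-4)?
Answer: -2*√17 ≈ -8.2462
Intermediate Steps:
q = 4 (q = (-1 + 0)*(-4) = -1*(-4) = 4)
c(Y, t) = 3 - 2*t
E(T) = 40 (E(T) = ((3 - 2*(-4)) - 1)*4 = ((3 + 8) - 1)*4 = (11 - 1)*4 = 10*4 = 40)
-√(E(q) + V(-27, -23)) = -√(40 + 28) = -√68 = -2*√17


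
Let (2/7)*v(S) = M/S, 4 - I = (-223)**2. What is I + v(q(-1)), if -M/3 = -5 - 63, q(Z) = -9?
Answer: -149413/3 ≈ -49804.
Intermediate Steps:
M = 204 (M = -3*(-5 - 63) = -3*(-68) = 204)
I = -49725 (I = 4 - 1*(-223)**2 = 4 - 1*49729 = 4 - 49729 = -49725)
v(S) = 714/S (v(S) = 7*(204/S)/2 = 714/S)
I + v(q(-1)) = -49725 + 714/(-9) = -49725 + 714*(-1/9) = -49725 - 238/3 = -149413/3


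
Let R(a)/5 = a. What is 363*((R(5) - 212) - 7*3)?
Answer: -75504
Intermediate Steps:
R(a) = 5*a
363*((R(5) - 212) - 7*3) = 363*((5*5 - 212) - 7*3) = 363*((25 - 212) - 21) = 363*(-187 - 21) = 363*(-208) = -75504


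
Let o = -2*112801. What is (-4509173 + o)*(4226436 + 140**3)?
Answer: -33003446111900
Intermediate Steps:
o = -225602
(-4509173 + o)*(4226436 + 140**3) = (-4509173 - 225602)*(4226436 + 140**3) = -4734775*(4226436 + 2744000) = -4734775*6970436 = -33003446111900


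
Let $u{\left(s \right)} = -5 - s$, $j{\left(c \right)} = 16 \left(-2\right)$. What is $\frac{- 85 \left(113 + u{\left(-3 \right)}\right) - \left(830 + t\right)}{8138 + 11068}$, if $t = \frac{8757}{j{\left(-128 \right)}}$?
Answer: $- \frac{319723}{614592} \approx -0.52022$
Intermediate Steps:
$j{\left(c \right)} = -32$
$t = - \frac{8757}{32}$ ($t = \frac{8757}{-32} = 8757 \left(- \frac{1}{32}\right) = - \frac{8757}{32} \approx -273.66$)
$\frac{- 85 \left(113 + u{\left(-3 \right)}\right) - \left(830 + t\right)}{8138 + 11068} = \frac{- 85 \left(113 - 2\right) - \frac{17803}{32}}{8138 + 11068} = \frac{- 85 \left(113 + \left(-5 + 3\right)\right) + \left(-830 + \frac{8757}{32}\right)}{19206} = \left(- 85 \left(113 - 2\right) - \frac{17803}{32}\right) \frac{1}{19206} = \left(\left(-85\right) 111 - \frac{17803}{32}\right) \frac{1}{19206} = \left(-9435 - \frac{17803}{32}\right) \frac{1}{19206} = \left(- \frac{319723}{32}\right) \frac{1}{19206} = - \frac{319723}{614592}$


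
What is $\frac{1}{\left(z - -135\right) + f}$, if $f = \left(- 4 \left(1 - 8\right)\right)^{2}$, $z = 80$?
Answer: $\frac{1}{999} \approx 0.001001$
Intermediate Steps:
$f = 784$ ($f = \left(\left(-4\right) \left(-7\right)\right)^{2} = 28^{2} = 784$)
$\frac{1}{\left(z - -135\right) + f} = \frac{1}{\left(80 - -135\right) + 784} = \frac{1}{\left(80 + 135\right) + 784} = \frac{1}{215 + 784} = \frac{1}{999}$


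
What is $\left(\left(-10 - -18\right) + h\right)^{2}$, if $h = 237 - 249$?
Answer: $16$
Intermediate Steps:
$h = -12$
$\left(\left(-10 - -18\right) + h\right)^{2} = \left(\left(-10 - -18\right) - 12\right)^{2} = \left(\left(-10 + 18\right) - 12\right)^{2} = \left(8 - 12\right)^{2} = \left(-4\right)^{2} = 16$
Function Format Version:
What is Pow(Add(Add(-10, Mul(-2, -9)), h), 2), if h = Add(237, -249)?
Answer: 16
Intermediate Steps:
h = -12
Pow(Add(Add(-10, Mul(-2, -9)), h), 2) = Pow(Add(Add(-10, Mul(-2, -9)), -12), 2) = Pow(Add(Add(-10, 18), -12), 2) = Pow(Add(8, -12), 2) = Pow(-4, 2) = 16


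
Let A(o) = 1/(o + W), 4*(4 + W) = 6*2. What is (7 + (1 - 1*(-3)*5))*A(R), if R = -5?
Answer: -23/6 ≈ -3.8333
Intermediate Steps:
W = -1 (W = -4 + (6*2)/4 = -4 + (¼)*12 = -4 + 3 = -1)
A(o) = 1/(-1 + o) (A(o) = 1/(o - 1) = 1/(-1 + o))
(7 + (1 - 1*(-3)*5))*A(R) = (7 + (1 - 1*(-3)*5))/(-1 - 5) = (7 + (1 + 3*5))/(-6) = (7 + (1 + 15))*(-⅙) = (7 + 16)*(-⅙) = 23*(-⅙) = -23/6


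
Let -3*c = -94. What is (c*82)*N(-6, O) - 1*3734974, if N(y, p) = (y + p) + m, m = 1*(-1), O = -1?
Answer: -11266586/3 ≈ -3.7555e+6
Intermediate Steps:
c = 94/3 (c = -⅓*(-94) = 94/3 ≈ 31.333)
m = -1
N(y, p) = -1 + p + y (N(y, p) = (y + p) - 1 = (p + y) - 1 = -1 + p + y)
(c*82)*N(-6, O) - 1*3734974 = ((94/3)*82)*(-1 - 1 - 6) - 1*3734974 = (7708/3)*(-8) - 3734974 = -61664/3 - 3734974 = -11266586/3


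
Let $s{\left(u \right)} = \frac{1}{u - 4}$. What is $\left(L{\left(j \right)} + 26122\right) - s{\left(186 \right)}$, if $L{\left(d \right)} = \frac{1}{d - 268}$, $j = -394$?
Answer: $\frac{786820551}{30121} \approx 26122.0$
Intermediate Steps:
$L{\left(d \right)} = \frac{1}{-268 + d}$
$s{\left(u \right)} = \frac{1}{-4 + u}$
$\left(L{\left(j \right)} + 26122\right) - s{\left(186 \right)} = \left(\frac{1}{-268 - 394} + 26122\right) - \frac{1}{-4 + 186} = \left(\frac{1}{-662} + 26122\right) - \frac{1}{182} = \left(- \frac{1}{662} + 26122\right) - \frac{1}{182} = \frac{17292763}{662} - \frac{1}{182} = \frac{786820551}{30121}$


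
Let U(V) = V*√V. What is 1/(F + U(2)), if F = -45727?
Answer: -45727/2090958521 - 2*√2/2090958521 ≈ -2.1870e-5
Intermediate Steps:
U(V) = V^(3/2)
1/(F + U(2)) = 1/(-45727 + 2^(3/2)) = 1/(-45727 + 2*√2)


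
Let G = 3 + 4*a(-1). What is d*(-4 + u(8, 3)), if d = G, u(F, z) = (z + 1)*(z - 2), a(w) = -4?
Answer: 0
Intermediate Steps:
u(F, z) = (1 + z)*(-2 + z)
G = -13 (G = 3 + 4*(-4) = 3 - 16 = -13)
d = -13
d*(-4 + u(8, 3)) = -13*(-4 + (-2 + 3² - 1*3)) = -13*(-4 + (-2 + 9 - 3)) = -13*(-4 + 4) = -13*0 = 0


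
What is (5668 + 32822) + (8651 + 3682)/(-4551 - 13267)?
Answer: 685802487/17818 ≈ 38489.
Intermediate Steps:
(5668 + 32822) + (8651 + 3682)/(-4551 - 13267) = 38490 + 12333/(-17818) = 38490 + 12333*(-1/17818) = 38490 - 12333/17818 = 685802487/17818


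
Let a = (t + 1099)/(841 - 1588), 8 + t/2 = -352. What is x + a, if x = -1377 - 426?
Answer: -1347220/747 ≈ -1803.5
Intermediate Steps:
t = -720 (t = -16 + 2*(-352) = -16 - 704 = -720)
a = -379/747 (a = (-720 + 1099)/(841 - 1588) = 379/(-747) = 379*(-1/747) = -379/747 ≈ -0.50736)
x = -1803
x + a = -1803 - 379/747 = -1347220/747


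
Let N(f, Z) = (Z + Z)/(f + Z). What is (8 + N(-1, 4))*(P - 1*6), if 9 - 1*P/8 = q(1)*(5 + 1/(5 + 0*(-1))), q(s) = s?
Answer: 3904/15 ≈ 260.27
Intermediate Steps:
P = 152/5 (P = 72 - 8*(5 + 1/(5 + 0*(-1))) = 72 - 8*(5 + 1/(5 + 0)) = 72 - 8*(5 + 1/5) = 72 - 8*26/5 = 72 - 208/5 = 152/5 ≈ 30.400)
N(f, Z) = 2*Z/(Z + f) (N(f, Z) = (2*Z)/(Z + f) = 2*Z/(Z + f))
(8 + N(-1, 4))*(P - 1*6) = (8 + 2*4/(4 - 1))*(152/5 - 1*6) = (8 + 2*4/3)*(152/5 - 6) = (8 + 2*4*(1/3))*(122/5) = (8 + 8/3)*(122/5) = (32/3)*(122/5) = 3904/15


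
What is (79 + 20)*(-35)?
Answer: -3465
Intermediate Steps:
(79 + 20)*(-35) = 99*(-35) = -3465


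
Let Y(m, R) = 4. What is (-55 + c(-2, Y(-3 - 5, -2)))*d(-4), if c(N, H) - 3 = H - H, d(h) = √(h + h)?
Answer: -104*I*√2 ≈ -147.08*I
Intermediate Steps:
d(h) = √2*√h (d(h) = √(2*h) = √2*√h)
c(N, H) = 3 (c(N, H) = 3 + (H - H) = 3 + 0 = 3)
(-55 + c(-2, Y(-3 - 5, -2)))*d(-4) = (-55 + 3)*(√2*√(-4)) = -52*√2*2*I = -104*I*√2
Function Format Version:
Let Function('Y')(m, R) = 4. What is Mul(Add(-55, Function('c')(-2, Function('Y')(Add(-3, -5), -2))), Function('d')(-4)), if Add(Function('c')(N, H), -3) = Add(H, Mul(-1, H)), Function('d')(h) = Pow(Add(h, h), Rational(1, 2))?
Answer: Mul(-104, I, Pow(2, Rational(1, 2))) ≈ Mul(-147.08, I)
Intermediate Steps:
Function('d')(h) = Mul(Pow(2, Rational(1, 2)), Pow(h, Rational(1, 2))) (Function('d')(h) = Pow(Mul(2, h), Rational(1, 2)) = Mul(Pow(2, Rational(1, 2)), Pow(h, Rational(1, 2))))
Function('c')(N, H) = 3 (Function('c')(N, H) = Add(3, Add(H, Mul(-1, H))) = Add(3, 0) = 3)
Mul(Add(-55, Function('c')(-2, Function('Y')(Add(-3, -5), -2))), Function('d')(-4)) = Mul(Add(-55, 3), Mul(Pow(2, Rational(1, 2)), Pow(-4, Rational(1, 2)))) = Mul(-52, Mul(Pow(2, Rational(1, 2)), Mul(2, I))) = Mul(-52, Mul(2, I, Pow(2, Rational(1, 2)))) = Mul(-104, I, Pow(2, Rational(1, 2)))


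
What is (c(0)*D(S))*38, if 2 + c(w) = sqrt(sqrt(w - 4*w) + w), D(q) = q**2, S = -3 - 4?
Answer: -3724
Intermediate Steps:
S = -7
c(w) = -2 + sqrt(w + sqrt(3)*sqrt(-w)) (c(w) = -2 + sqrt(sqrt(w - 4*w) + w) = -2 + sqrt(sqrt(-3*w) + w) = -2 + sqrt(sqrt(3)*sqrt(-w) + w) = -2 + sqrt(w + sqrt(3)*sqrt(-w)))
(c(0)*D(S))*38 = ((-2 + sqrt(0 + sqrt(3)*sqrt(-1*0)))*(-7)**2)*38 = ((-2 + sqrt(0 + sqrt(3)*sqrt(0)))*49)*38 = ((-2 + sqrt(0 + sqrt(3)*0))*49)*38 = ((-2 + sqrt(0 + 0))*49)*38 = ((-2 + sqrt(0))*49)*38 = ((-2 + 0)*49)*38 = -2*49*38 = -98*38 = -3724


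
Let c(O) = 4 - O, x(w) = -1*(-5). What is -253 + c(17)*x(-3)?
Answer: -318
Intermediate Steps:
x(w) = 5
-253 + c(17)*x(-3) = -253 + (4 - 1*17)*5 = -253 + (4 - 17)*5 = -253 - 13*5 = -253 - 65 = -318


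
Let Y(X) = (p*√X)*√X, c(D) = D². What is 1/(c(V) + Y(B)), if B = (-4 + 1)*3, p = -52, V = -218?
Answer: 1/47992 ≈ 2.0837e-5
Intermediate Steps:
B = -9 (B = -3*3 = -9)
Y(X) = -52*X (Y(X) = (-52*√X)*√X = -52*X)
1/(c(V) + Y(B)) = 1/((-218)² - 52*(-9)) = 1/(47524 + 468) = 1/47992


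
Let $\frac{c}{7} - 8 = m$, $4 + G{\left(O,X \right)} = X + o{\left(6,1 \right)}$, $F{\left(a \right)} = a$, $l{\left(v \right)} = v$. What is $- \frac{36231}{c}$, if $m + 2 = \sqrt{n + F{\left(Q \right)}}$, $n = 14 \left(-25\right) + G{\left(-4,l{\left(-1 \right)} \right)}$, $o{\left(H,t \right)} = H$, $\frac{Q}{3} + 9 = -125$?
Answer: $- \frac{217386}{5509} + \frac{36231 i \sqrt{751}}{5509} \approx -39.46 + 180.23 i$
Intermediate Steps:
$Q = -402$ ($Q = -27 + 3 \left(-125\right) = -27 - 375 = -402$)
$G{\left(O,X \right)} = 2 + X$ ($G{\left(O,X \right)} = -4 + \left(X + 6\right) = -4 + \left(6 + X\right) = 2 + X$)
$n = -349$ ($n = 14 \left(-25\right) + \left(2 - 1\right) = -350 + 1 = -349$)
$m = -2 + i \sqrt{751}$ ($m = -2 + \sqrt{-349 - 402} = -2 + \sqrt{-751} = -2 + i \sqrt{751} \approx -2.0 + 27.404 i$)
$c = 42 + 7 i \sqrt{751}$ ($c = 56 + 7 \left(-2 + i \sqrt{751}\right) = 56 - \left(14 - 7 i \sqrt{751}\right) = 42 + 7 i \sqrt{751} \approx 42.0 + 191.83 i$)
$- \frac{36231}{c} = - \frac{36231}{42 + 7 i \sqrt{751}}$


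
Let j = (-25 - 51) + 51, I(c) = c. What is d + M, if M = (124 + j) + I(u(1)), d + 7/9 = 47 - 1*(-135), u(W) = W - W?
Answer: 2522/9 ≈ 280.22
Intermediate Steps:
u(W) = 0
d = 1631/9 (d = -7/9 + (47 - 1*(-135)) = -7/9 + (47 + 135) = -7/9 + 182 = 1631/9 ≈ 181.22)
j = -25 (j = -76 + 51 = -25)
M = 99 (M = (124 - 25) + 0 = 99 + 0 = 99)
d + M = 1631/9 + 99 = 2522/9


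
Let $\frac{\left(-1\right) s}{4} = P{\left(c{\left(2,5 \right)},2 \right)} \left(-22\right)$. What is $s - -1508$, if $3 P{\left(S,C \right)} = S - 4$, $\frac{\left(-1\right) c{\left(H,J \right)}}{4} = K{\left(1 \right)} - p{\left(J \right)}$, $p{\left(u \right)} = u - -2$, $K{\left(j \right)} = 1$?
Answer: $\frac{6284}{3} \approx 2094.7$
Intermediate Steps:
$p{\left(u \right)} = 2 + u$ ($p{\left(u \right)} = u + 2 = 2 + u$)
$c{\left(H,J \right)} = 4 + 4 J$ ($c{\left(H,J \right)} = - 4 \left(1 - \left(2 + J\right)\right) = - 4 \left(-1 - J\right) = 4 + 4 J$)
$P{\left(S,C \right)} = - \frac{4}{3} + \frac{S}{3}$ ($P{\left(S,C \right)} = \frac{S - 4}{3} = \frac{-4 + S}{3} = - \frac{4}{3} + \frac{S}{3}$)
$s = \frac{1760}{3}$ ($s = - 4 \left(- \frac{4}{3} + \frac{4 + 4 \cdot 5}{3}\right) \left(-22\right) = - 4 \left(- \frac{4}{3} + \frac{4 + 20}{3}\right) \left(-22\right) = - 4 \left(- \frac{4}{3} + \frac{1}{3} \cdot 24\right) \left(-22\right) = - 4 \left(- \frac{4}{3} + 8\right) \left(-22\right) = - 4 \cdot \frac{20}{3} \left(-22\right) = \left(-4\right) \left(- \frac{440}{3}\right) = \frac{1760}{3} \approx 586.67$)
$s - -1508 = \frac{1760}{3} - -1508 = \frac{1760}{3} + 1508 = \frac{6284}{3}$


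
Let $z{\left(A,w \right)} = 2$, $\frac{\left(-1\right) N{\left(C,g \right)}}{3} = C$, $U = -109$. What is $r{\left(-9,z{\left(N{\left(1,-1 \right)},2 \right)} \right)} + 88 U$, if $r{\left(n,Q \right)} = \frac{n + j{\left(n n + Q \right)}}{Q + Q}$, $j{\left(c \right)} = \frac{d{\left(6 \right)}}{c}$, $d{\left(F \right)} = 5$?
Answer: $- \frac{1592643}{166} \approx -9594.2$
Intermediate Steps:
$N{\left(C,g \right)} = - 3 C$
$j{\left(c \right)} = \frac{5}{c}$
$r{\left(n,Q \right)} = \frac{n + \frac{5}{Q + n^{2}}}{2 Q}$ ($r{\left(n,Q \right)} = \frac{n + \frac{5}{n n + Q}}{Q + Q} = \frac{n + \frac{5}{n^{2} + Q}}{2 Q} = \left(n + \frac{5}{Q + n^{2}}\right) \frac{1}{2 Q} = \frac{n + \frac{5}{Q + n^{2}}}{2 Q}$)
$r{\left(-9,z{\left(N{\left(1,-1 \right)},2 \right)} \right)} + 88 U = \frac{5 - 9 \left(2 + \left(-9\right)^{2}\right)}{2 \cdot 2 \left(2 + \left(-9\right)^{2}\right)} + 88 \left(-109\right) = \frac{1}{2} \cdot \frac{1}{2} \frac{1}{2 + 81} \left(5 - 9 \left(2 + 81\right)\right) - 9592 = \frac{1}{2} \cdot \frac{1}{2} \cdot \frac{1}{83} \left(5 - 747\right) - 9592 = \frac{1}{2} \cdot \frac{1}{2} \cdot \frac{1}{83} \left(-742\right) - 9592 = - \frac{371}{166} - 9592 = - \frac{1592643}{166}$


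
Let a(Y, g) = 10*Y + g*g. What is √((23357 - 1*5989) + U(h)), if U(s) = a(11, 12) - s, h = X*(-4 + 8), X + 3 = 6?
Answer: √17610 ≈ 132.70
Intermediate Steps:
X = 3 (X = -3 + 6 = 3)
a(Y, g) = g² + 10*Y (a(Y, g) = 10*Y + g² = g² + 10*Y)
h = 12 (h = 3*(-4 + 8) = 3*4 = 12)
U(s) = 254 - s (U(s) = (12² + 10*11) - s = (144 + 110) - s = 254 - s)
√((23357 - 1*5989) + U(h)) = √((23357 - 1*5989) + (254 - 1*12)) = √((23357 - 5989) + (254 - 12)) = √(17368 + 242) = √17610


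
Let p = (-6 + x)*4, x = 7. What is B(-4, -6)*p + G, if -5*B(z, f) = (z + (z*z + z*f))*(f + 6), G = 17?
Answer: 17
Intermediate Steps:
B(z, f) = -(6 + f)*(z + z² + f*z)/5 (B(z, f) = -(z + (z*z + z*f))*(f + 6)/5 = -(z + (z² + f*z))*(6 + f)/5 = -(z + z² + f*z)*(6 + f)/5 = -(6 + f)*(z + z² + f*z)/5)
p = 4 (p = (-6 + 7)*4 = 1*4 = 4)
B(-4, -6)*p + G = -⅕*(-4)*(6 + (-6)² + 6*(-4) + 7*(-6) - 6*(-4))*4 + 17 = -⅕*(-4)*(6 + 36 - 24 - 42 + 24)*4 + 17 = -⅕*(-4)*0*4 + 17 = 0*4 + 17 = 0 + 17 = 17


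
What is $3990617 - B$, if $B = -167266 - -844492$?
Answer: $3313391$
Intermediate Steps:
$B = 677226$ ($B = -167266 + 844492 = 677226$)
$3990617 - B = 3990617 - 677226 = 3313391$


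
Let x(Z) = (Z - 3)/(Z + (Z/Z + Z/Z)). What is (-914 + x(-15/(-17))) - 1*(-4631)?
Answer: 182097/49 ≈ 3716.3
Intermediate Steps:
x(Z) = (-3 + Z)/(2 + Z) (x(Z) = (-3 + Z)/(Z + (1 + 1)) = (-3 + Z)/(Z + 2) = (-3 + Z)/(2 + Z))
(-914 + x(-15/(-17))) - 1*(-4631) = (-914 + (-3 - 15/(-17))/(2 - 15/(-17))) - 1*(-4631) = (-914 + (-3 - 15*(-1/17))/(2 - 15*(-1/17))) + 4631 = (-914 + (-3 + 15/17)/(2 + 15/17)) + 4631 = (-914 - 36/17/(49/17)) + 4631 = (-914 + (17/49)*(-36/17)) + 4631 = (-914 - 36/49) + 4631 = -44822/49 + 4631 = 182097/49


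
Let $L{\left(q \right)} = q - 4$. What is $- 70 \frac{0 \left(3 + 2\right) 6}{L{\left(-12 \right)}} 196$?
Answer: $0$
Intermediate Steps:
$L{\left(q \right)} = -4 + q$
$- 70 \frac{0 \left(3 + 2\right) 6}{L{\left(-12 \right)}} 196 = - 70 \frac{0 \left(3 + 2\right) 6}{-4 - 12} \cdot 196 = - 70 \frac{0 \cdot 5 \cdot 6}{-16} \cdot 196 = - 70 \cdot 0 \cdot 6 \left(- \frac{1}{16}\right) 196 = - 70 \cdot 0 \left(- \frac{1}{16}\right) 196 = \left(-70\right) 0 \cdot 196 = 0 \cdot 196 = 0$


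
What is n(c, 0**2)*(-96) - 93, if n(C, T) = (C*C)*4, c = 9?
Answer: -31197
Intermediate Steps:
n(C, T) = 4*C**2 (n(C, T) = C**2*4 = 4*C**2)
n(c, 0**2)*(-96) - 93 = (4*9**2)*(-96) - 93 = (4*81)*(-96) - 93 = 324*(-96) - 93 = -31104 - 93 = -31197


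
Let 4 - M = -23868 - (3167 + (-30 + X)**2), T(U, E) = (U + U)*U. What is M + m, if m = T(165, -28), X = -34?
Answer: 85585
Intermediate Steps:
T(U, E) = 2*U**2 (T(U, E) = (2*U)*U = 2*U**2)
m = 54450 (m = 2*165**2 = 2*27225 = 54450)
M = 31135 (M = 4 - (-23868 - (3167 + (-30 - 34)**2)) = 4 - (-23868 - (3167 + (-64)**2)) = 4 - (-23868 - (3167 + 4096)) = 4 - (-23868 - 1*7263) = 4 - (-23868 - 7263) = 4 - 1*(-31131) = 4 + 31131 = 31135)
M + m = 31135 + 54450 = 85585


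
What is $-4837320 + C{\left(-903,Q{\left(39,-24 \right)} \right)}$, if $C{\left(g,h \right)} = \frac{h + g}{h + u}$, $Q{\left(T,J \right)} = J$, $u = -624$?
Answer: $- \frac{348286937}{72} \approx -4.8373 \cdot 10^{6}$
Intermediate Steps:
$C{\left(g,h \right)} = \frac{g + h}{-624 + h}$ ($C{\left(g,h \right)} = \frac{h + g}{h - 624} = \frac{g + h}{-624 + h}$)
$-4837320 + C{\left(-903,Q{\left(39,-24 \right)} \right)} = -4837320 + \frac{-903 - 24}{-624 - 24} = -4837320 + \frac{1}{-648} \left(-927\right) = -4837320 - - \frac{103}{72} = -4837320 + \frac{103}{72} = - \frac{348286937}{72}$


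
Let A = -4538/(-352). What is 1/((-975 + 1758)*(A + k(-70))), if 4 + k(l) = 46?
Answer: 176/7564563 ≈ 2.3266e-5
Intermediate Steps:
A = 2269/176 (A = -4538*(-1/352) = 2269/176 ≈ 12.892)
k(l) = 42 (k(l) = -4 + 46 = 42)
1/((-975 + 1758)*(A + k(-70))) = 1/((-975 + 1758)*(2269/176 + 42)) = 1/(783*(9661/176)) = 1/(7564563/176) = 176/7564563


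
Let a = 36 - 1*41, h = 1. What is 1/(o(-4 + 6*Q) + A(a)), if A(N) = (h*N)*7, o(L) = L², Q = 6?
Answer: 1/989 ≈ 0.0010111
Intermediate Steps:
a = -5 (a = 36 - 41 = -5)
A(N) = 7*N (A(N) = (1*N)*7 = N*7 = 7*N)
1/(o(-4 + 6*Q) + A(a)) = 1/((-4 + 6*6)² + 7*(-5)) = 1/((-4 + 36)² - 35) = 1/(32² - 35) = 1/(1024 - 35) = 1/989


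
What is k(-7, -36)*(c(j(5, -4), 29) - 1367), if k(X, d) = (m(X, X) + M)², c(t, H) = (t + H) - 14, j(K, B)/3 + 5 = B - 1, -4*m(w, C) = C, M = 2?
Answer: -155475/8 ≈ -19434.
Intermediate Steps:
m(w, C) = -C/4
j(K, B) = -18 + 3*B (j(K, B) = -15 + 3*(B - 1) = -15 + 3*(-1 + B) = -15 + (-3 + 3*B) = -18 + 3*B)
c(t, H) = -14 + H + t (c(t, H) = (H + t) - 14 = -14 + H + t)
k(X, d) = (2 - X/4)² (k(X, d) = (-X/4 + 2)² = (2 - X/4)²)
k(-7, -36)*(c(j(5, -4), 29) - 1367) = ((-8 - 7)²/16)*((-14 + 29 + (-18 + 3*(-4))) - 1367) = ((1/16)*(-15)²)*((-14 + 29 + (-18 - 12)) - 1367) = ((1/16)*225)*((-14 + 29 - 30) - 1367) = 225*(-15 - 1367)/16 = (225/16)*(-1382) = -155475/8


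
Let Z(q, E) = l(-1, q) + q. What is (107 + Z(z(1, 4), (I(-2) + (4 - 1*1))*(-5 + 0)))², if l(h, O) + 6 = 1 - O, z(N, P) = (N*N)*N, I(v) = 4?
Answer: 10404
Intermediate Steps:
z(N, P) = N³ (z(N, P) = N²*N = N³)
l(h, O) = -5 - O (l(h, O) = -6 + (1 - O) = -5 - O)
Z(q, E) = -5 (Z(q, E) = (-5 - q) + q = -5)
(107 + Z(z(1, 4), (I(-2) + (4 - 1*1))*(-5 + 0)))² = (107 - 5)² = 102² = 10404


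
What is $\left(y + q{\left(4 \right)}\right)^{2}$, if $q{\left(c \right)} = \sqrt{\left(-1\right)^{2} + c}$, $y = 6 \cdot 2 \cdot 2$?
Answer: $\left(24 + \sqrt{5}\right)^{2} \approx 688.33$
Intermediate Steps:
$y = 24$ ($y = 12 \cdot 2 = 24$)
$q{\left(c \right)} = \sqrt{1 + c}$
$\left(y + q{\left(4 \right)}\right)^{2} = \left(24 + \sqrt{1 + 4}\right)^{2} = \left(24 + \sqrt{5}\right)^{2}$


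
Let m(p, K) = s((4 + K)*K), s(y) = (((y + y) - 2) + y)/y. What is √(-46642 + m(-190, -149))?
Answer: I*√21769967073185/21605 ≈ 215.96*I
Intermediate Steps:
s(y) = (-2 + 3*y)/y (s(y) = ((2*y - 2) + y)/y = ((-2 + 2*y) + y)/y = (-2 + 3*y)/y)
m(p, K) = 3 - 2/(K*(4 + K)) (m(p, K) = 3 - 2*1/(K*(4 + K)) = 3 - 2/(K*(4 + K)))
√(-46642 + m(-190, -149)) = √(-46642 + (3 - 2/(-149*(4 - 149)))) = √(-46642 + (3 - 2*(-1/149)/(-145))) = √(-46642 + (3 - 2*(-1/149)*(-1/145))) = √(-46642 + (3 - 2/21605)) = √(-46642 + 64813/21605) = √(-1007635597/21605) = I*√21769967073185/21605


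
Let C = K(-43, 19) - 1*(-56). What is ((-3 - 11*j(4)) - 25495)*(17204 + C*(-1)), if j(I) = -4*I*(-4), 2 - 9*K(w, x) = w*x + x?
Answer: -1340948488/3 ≈ -4.4698e+8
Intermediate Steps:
K(w, x) = 2/9 - x/9 - w*x/9 (K(w, x) = 2/9 - (w*x + x)/9 = 2/9 - (x + w*x)/9 = 2/9 + (-x/9 - w*x/9) = 2/9 - x/9 - w*x/9)
C = 1304/9 (C = (2/9 - 1/9*19 - 1/9*(-43)*19) - 1*(-56) = (2/9 - 19/9 + 817/9) + 56 = 800/9 + 56 = 1304/9 ≈ 144.89)
j(I) = 16*I
((-3 - 11*j(4)) - 25495)*(17204 + C*(-1)) = ((-3 - 176*4) - 25495)*(17204 + (1304/9)*(-1)) = ((-3 - 11*64) - 25495)*(17204 - 1304/9) = ((-3 - 704) - 25495)*(153532/9) = (-707 - 25495)*(153532/9) = -26202*153532/9 = -1340948488/3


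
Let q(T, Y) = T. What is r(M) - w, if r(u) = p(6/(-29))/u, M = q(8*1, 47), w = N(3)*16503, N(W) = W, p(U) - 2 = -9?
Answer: -396079/8 ≈ -49510.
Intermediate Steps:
p(U) = -7 (p(U) = 2 - 9 = -7)
w = 49509 (w = 3*16503 = 49509)
M = 8 (M = 8*1 = 8)
r(u) = -7/u
r(M) - w = -7/8 - 1*49509 = -7*⅛ - 49509 = -7/8 - 49509 = -396079/8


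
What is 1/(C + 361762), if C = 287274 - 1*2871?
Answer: 1/646165 ≈ 1.5476e-6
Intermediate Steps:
C = 284403 (C = 287274 - 2871 = 284403)
1/(C + 361762) = 1/(284403 + 361762) = 1/646165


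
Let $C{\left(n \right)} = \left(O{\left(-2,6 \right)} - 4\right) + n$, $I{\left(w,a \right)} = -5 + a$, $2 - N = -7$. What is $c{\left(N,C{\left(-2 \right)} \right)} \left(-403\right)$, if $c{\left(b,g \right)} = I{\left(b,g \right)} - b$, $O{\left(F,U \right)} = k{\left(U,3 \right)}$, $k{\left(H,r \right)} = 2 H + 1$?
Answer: $2821$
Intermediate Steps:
$k{\left(H,r \right)} = 1 + 2 H$
$O{\left(F,U \right)} = 1 + 2 U$
$N = 9$ ($N = 2 - -7 = 2 + 7 = 9$)
$C{\left(n \right)} = 9 + n$ ($C{\left(n \right)} = \left(\left(1 + 2 \cdot 6\right) - 4\right) + n = \left(\left(1 + 12\right) - 4\right) + n = \left(13 - 4\right) + n = 9 + n$)
$c{\left(b,g \right)} = -5 + g - b$ ($c{\left(b,g \right)} = \left(-5 + g\right) - b = -5 + g - b$)
$c{\left(N,C{\left(-2 \right)} \right)} \left(-403\right) = \left(-5 + \left(9 - 2\right) - 9\right) \left(-403\right) = \left(-5 + 7 - 9\right) \left(-403\right) = \left(-7\right) \left(-403\right) = 2821$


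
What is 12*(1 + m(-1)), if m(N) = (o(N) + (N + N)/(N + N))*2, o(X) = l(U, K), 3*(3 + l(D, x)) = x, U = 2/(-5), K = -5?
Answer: -76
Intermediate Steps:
U = -2/5 (U = 2*(-1/5) = -2/5 ≈ -0.40000)
l(D, x) = -3 + x/3
o(X) = -14/3 (o(X) = -3 + (1/3)*(-5) = -3 - 5/3 = -14/3)
m(N) = -22/3 (m(N) = (-14/3 + (N + N)/(N + N))*2 = (-14/3 + (2*N)/((2*N)))*2 = (-14/3 + (2*N)*(1/(2*N)))*2 = (-14/3 + 1)*2 = -11/3*2 = -22/3)
12*(1 + m(-1)) = 12*(1 - 22/3) = 12*(-19/3) = -76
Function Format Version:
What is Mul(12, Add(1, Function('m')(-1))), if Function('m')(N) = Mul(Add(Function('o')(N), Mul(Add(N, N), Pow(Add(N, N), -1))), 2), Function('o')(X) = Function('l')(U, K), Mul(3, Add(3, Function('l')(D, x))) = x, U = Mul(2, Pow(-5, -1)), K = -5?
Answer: -76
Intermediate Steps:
U = Rational(-2, 5) (U = Mul(2, Rational(-1, 5)) = Rational(-2, 5) ≈ -0.40000)
Function('l')(D, x) = Add(-3, Mul(Rational(1, 3), x))
Function('o')(X) = Rational(-14, 3) (Function('o')(X) = Add(-3, Mul(Rational(1, 3), -5)) = Add(-3, Rational(-5, 3)) = Rational(-14, 3))
Function('m')(N) = Rational(-22, 3) (Function('m')(N) = Mul(Add(Rational(-14, 3), Mul(Add(N, N), Pow(Add(N, N), -1))), 2) = Mul(Add(Rational(-14, 3), Mul(Mul(2, N), Pow(Mul(2, N), -1))), 2) = Mul(Add(Rational(-14, 3), Mul(Mul(2, N), Mul(Rational(1, 2), Pow(N, -1)))), 2) = Mul(Add(Rational(-14, 3), 1), 2) = Mul(Rational(-11, 3), 2) = Rational(-22, 3))
Mul(12, Add(1, Function('m')(-1))) = Mul(12, Add(1, Rational(-22, 3))) = Mul(12, Rational(-19, 3)) = -76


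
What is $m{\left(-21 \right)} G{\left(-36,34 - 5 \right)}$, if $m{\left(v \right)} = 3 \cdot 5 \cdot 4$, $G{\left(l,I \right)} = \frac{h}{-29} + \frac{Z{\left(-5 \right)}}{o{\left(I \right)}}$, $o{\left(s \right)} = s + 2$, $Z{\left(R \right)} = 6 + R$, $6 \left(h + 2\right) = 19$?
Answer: $- \frac{430}{899} \approx -0.47831$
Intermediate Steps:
$h = \frac{7}{6}$ ($h = -2 + \frac{1}{6} \cdot 19 = -2 + \frac{19}{6} = \frac{7}{6} \approx 1.1667$)
$o{\left(s \right)} = 2 + s$
$G{\left(l,I \right)} = - \frac{7}{174} + \frac{1}{2 + I}$ ($G{\left(l,I \right)} = \frac{7}{6 \left(-29\right)} + \frac{6 - 5}{2 + I} = \frac{7}{6} \left(- \frac{1}{29}\right) + 1 \frac{1}{2 + I} = - \frac{7}{174} + \frac{1}{2 + I}$)
$m{\left(v \right)} = 60$ ($m{\left(v \right)} = 15 \cdot 4 = 60$)
$m{\left(-21 \right)} G{\left(-36,34 - 5 \right)} = 60 \frac{160 - 7 \left(34 - 5\right)}{174 \left(2 + \left(34 - 5\right)\right)} = 60 \frac{160 - 203}{174 \left(2 + 29\right)} = 60 \frac{160 - 203}{174 \cdot 31} = 60 \cdot \frac{1}{174} \cdot \frac{1}{31} \left(-43\right) = 60 \left(- \frac{43}{5394}\right) = - \frac{430}{899}$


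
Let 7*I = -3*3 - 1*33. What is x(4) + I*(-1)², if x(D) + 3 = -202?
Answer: -211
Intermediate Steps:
x(D) = -205 (x(D) = -3 - 202 = -205)
I = -6 (I = (-3*3 - 1*33)/7 = (-9 - 33)/7 = (⅐)*(-42) = -6)
x(4) + I*(-1)² = -205 - 6*(-1)² = -205 - 6*1 = -205 - 6 = -211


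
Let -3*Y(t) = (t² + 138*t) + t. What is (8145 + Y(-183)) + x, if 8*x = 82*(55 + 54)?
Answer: 26313/4 ≈ 6578.3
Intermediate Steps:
Y(t) = -139*t/3 - t²/3 (Y(t) = -((t² + 138*t) + t)/3 = -(t² + 139*t)/3 = -139*t/3 - t²/3)
x = 4469/4 (x = (82*(55 + 54))/8 = (82*109)/8 = (⅛)*8938 = 4469/4 ≈ 1117.3)
(8145 + Y(-183)) + x = (8145 - ⅓*(-183)*(139 - 183)) + 4469/4 = (8145 - ⅓*(-183)*(-44)) + 4469/4 = (8145 - 2684) + 4469/4 = 5461 + 4469/4 = 26313/4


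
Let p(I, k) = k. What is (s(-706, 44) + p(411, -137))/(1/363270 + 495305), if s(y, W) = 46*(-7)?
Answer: -166740930/179929447351 ≈ -0.00092670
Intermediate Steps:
s(y, W) = -322
(s(-706, 44) + p(411, -137))/(1/363270 + 495305) = (-322 - 137)/(1/363270 + 495305) = -459/(1/363270 + 495305) = -459/179929447351/363270 = -459*363270/179929447351 = -166740930/179929447351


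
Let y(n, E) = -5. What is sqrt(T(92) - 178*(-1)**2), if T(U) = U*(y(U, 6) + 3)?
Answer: I*sqrt(362) ≈ 19.026*I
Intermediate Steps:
T(U) = -2*U (T(U) = U*(-5 + 3) = U*(-2) = -2*U)
sqrt(T(92) - 178*(-1)**2) = sqrt(-2*92 - 178*(-1)**2) = sqrt(-184 - 178*1) = sqrt(-184 - 178) = sqrt(-362) = I*sqrt(362)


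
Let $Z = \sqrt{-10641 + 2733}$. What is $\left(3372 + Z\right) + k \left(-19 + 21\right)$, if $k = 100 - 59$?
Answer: $3454 + 2 i \sqrt{1977} \approx 3454.0 + 88.927 i$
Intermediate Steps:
$Z = 2 i \sqrt{1977}$ ($Z = \sqrt{-7908} = 2 i \sqrt{1977} \approx 88.927 i$)
$k = 41$ ($k = 100 - 59 = 41$)
$\left(3372 + Z\right) + k \left(-19 + 21\right) = \left(3372 + 2 i \sqrt{1977}\right) + 41 \left(-19 + 21\right) = \left(3372 + 2 i \sqrt{1977}\right) + 41 \cdot 2 = \left(3372 + 2 i \sqrt{1977}\right) + 82 = 3454 + 2 i \sqrt{1977}$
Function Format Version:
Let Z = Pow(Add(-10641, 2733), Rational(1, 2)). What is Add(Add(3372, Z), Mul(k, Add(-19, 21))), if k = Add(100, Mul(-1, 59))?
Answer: Add(3454, Mul(2, I, Pow(1977, Rational(1, 2)))) ≈ Add(3454.0, Mul(88.927, I))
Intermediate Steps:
Z = Mul(2, I, Pow(1977, Rational(1, 2))) (Z = Pow(-7908, Rational(1, 2)) = Mul(2, I, Pow(1977, Rational(1, 2))) ≈ Mul(88.927, I))
k = 41 (k = Add(100, -59) = 41)
Add(Add(3372, Z), Mul(k, Add(-19, 21))) = Add(Add(3372, Mul(2, I, Pow(1977, Rational(1, 2)))), Mul(41, Add(-19, 21))) = Add(Add(3372, Mul(2, I, Pow(1977, Rational(1, 2)))), Mul(41, 2)) = Add(Add(3372, Mul(2, I, Pow(1977, Rational(1, 2)))), 82) = Add(3454, Mul(2, I, Pow(1977, Rational(1, 2))))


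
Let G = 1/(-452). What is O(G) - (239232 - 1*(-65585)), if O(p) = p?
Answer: -137777285/452 ≈ -3.0482e+5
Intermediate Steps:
G = -1/452 ≈ -0.0022124
O(G) - (239232 - 1*(-65585)) = -1/452 - (239232 - 1*(-65585)) = -1/452 - (239232 + 65585) = -1/452 - 1*304817 = -1/452 - 304817 = -137777285/452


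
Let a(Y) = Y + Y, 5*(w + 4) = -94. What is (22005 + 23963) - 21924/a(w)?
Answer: 882527/19 ≈ 46449.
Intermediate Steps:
w = -114/5 (w = -4 + (⅕)*(-94) = -4 - 94/5 = -114/5 ≈ -22.800)
a(Y) = 2*Y
(22005 + 23963) - 21924/a(w) = (22005 + 23963) - 21924/(2*(-114/5)) = 45968 - 21924/(-228/5) = 45968 - 21924*(-5/228) = 45968 + 9135/19 = 882527/19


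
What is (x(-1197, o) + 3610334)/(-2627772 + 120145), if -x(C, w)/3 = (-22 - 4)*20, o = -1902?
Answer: -3611894/2507627 ≈ -1.4404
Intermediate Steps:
x(C, w) = 1560 (x(C, w) = -3*(-22 - 4)*20 = -(-78)*20 = -3*(-520) = 1560)
(x(-1197, o) + 3610334)/(-2627772 + 120145) = (1560 + 3610334)/(-2627772 + 120145) = 3611894/(-2507627) = 3611894*(-1/2507627) = -3611894/2507627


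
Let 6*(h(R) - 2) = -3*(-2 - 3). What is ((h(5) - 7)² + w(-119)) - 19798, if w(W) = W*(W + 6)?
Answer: -25379/4 ≈ -6344.8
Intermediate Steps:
w(W) = W*(6 + W)
h(R) = 9/2 (h(R) = 2 + (-3*(-2 - 3))/6 = 2 + (-3*(-5))/6 = 2 + (⅙)*15 = 2 + 5/2 = 9/2)
((h(5) - 7)² + w(-119)) - 19798 = ((9/2 - 7)² - 119*(6 - 119)) - 19798 = ((-5/2)² - 119*(-113)) - 19798 = (25/4 + 13447) - 19798 = 53813/4 - 19798 = -25379/4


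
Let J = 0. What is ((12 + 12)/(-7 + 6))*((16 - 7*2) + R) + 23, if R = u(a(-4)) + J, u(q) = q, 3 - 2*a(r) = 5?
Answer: -1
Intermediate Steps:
a(r) = -1 (a(r) = 3/2 - ½*5 = 3/2 - 5/2 = -1)
R = -1 (R = -1 + 0 = -1)
((12 + 12)/(-7 + 6))*((16 - 7*2) + R) + 23 = ((12 + 12)/(-7 + 6))*((16 - 7*2) - 1) + 23 = (24/(-1))*((16 - 14) - 1) + 23 = (24*(-1))*(2 - 1) + 23 = -24*1 + 23 = -24 + 23 = -1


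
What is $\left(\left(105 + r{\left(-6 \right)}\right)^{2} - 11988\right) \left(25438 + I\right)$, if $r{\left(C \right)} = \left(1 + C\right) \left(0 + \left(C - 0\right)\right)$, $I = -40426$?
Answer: $-93480156$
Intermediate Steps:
$r{\left(C \right)} = C \left(1 + C\right)$ ($r{\left(C \right)} = \left(1 + C\right) \left(0 + \left(C + 0\right)\right) = \left(1 + C\right) \left(0 + C\right) = \left(1 + C\right) C = C \left(1 + C\right)$)
$\left(\left(105 + r{\left(-6 \right)}\right)^{2} - 11988\right) \left(25438 + I\right) = \left(\left(105 - 6 \left(1 - 6\right)\right)^{2} - 11988\right) \left(25438 - 40426\right) = \left(\left(105 - -30\right)^{2} - 11988\right) \left(-14988\right) = \left(\left(105 + 30\right)^{2} - 11988\right) \left(-14988\right) = \left(135^{2} - 11988\right) \left(-14988\right) = \left(18225 - 11988\right) \left(-14988\right) = 6237 \left(-14988\right) = -93480156$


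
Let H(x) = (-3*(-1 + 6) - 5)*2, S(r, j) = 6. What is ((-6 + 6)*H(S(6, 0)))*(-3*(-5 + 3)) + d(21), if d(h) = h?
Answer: 21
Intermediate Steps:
H(x) = -40 (H(x) = (-3*5 - 5)*2 = (-15 - 5)*2 = -20*2 = -40)
((-6 + 6)*H(S(6, 0)))*(-3*(-5 + 3)) + d(21) = ((-6 + 6)*(-40))*(-3*(-5 + 3)) + 21 = (0*(-40))*(-3*(-2)) + 21 = 0*6 + 21 = 0 + 21 = 21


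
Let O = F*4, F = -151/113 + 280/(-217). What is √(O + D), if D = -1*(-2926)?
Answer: √35776047922/3503 ≈ 53.995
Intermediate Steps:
F = -9201/3503 (F = -151*1/113 + 280*(-1/217) = -151/113 - 40/31 = -9201/3503 ≈ -2.6266)
D = 2926
O = -36804/3503 (O = -9201/3503*4 = -36804/3503 ≈ -10.506)
√(O + D) = √(-36804/3503 + 2926) = √(10212974/3503) = √35776047922/3503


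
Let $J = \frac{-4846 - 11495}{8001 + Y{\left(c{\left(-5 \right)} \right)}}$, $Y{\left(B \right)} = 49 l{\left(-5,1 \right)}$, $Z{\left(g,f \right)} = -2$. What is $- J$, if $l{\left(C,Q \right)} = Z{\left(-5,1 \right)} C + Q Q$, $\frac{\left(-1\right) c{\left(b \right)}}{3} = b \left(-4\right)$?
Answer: $\frac{16341}{8540} \approx 1.9135$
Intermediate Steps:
$c{\left(b \right)} = 12 b$ ($c{\left(b \right)} = - 3 b \left(-4\right) = - 3 \left(- 4 b\right) = 12 b$)
$l{\left(C,Q \right)} = Q^{2} - 2 C$ ($l{\left(C,Q \right)} = - 2 C + Q Q = - 2 C + Q^{2} = Q^{2} - 2 C$)
$Y{\left(B \right)} = 539$ ($Y{\left(B \right)} = 49 \left(1^{2} - -10\right) = 49 \left(1 + 10\right) = 49 \cdot 11 = 539$)
$J = - \frac{16341}{8540}$ ($J = \frac{-4846 - 11495}{8001 + 539} = - \frac{16341}{8540} \approx -1.9135$)
$- J = \left(-1\right) \left(- \frac{16341}{8540}\right) = \frac{16341}{8540}$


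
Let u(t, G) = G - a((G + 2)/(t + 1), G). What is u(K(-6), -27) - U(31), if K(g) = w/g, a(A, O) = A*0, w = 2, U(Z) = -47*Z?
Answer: 1430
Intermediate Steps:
a(A, O) = 0
K(g) = 2/g
u(t, G) = G (u(t, G) = G - 1*0 = G + 0 = G)
u(K(-6), -27) - U(31) = -27 - (-47)*31 = -27 - 1*(-1457) = -27 + 1457 = 1430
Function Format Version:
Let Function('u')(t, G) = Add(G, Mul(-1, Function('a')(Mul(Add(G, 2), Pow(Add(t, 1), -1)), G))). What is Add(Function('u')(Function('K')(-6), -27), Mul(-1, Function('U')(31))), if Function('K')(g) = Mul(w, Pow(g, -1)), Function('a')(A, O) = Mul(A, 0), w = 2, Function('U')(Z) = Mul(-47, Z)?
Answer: 1430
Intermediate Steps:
Function('a')(A, O) = 0
Function('K')(g) = Mul(2, Pow(g, -1))
Function('u')(t, G) = G (Function('u')(t, G) = Add(G, Mul(-1, 0)) = Add(G, 0) = G)
Add(Function('u')(Function('K')(-6), -27), Mul(-1, Function('U')(31))) = Add(-27, Mul(-1, Mul(-47, 31))) = Add(-27, Mul(-1, -1457)) = Add(-27, 1457) = 1430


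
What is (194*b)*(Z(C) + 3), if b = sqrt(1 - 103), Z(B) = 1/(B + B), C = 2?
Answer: 1261*I*sqrt(102)/2 ≈ 6367.7*I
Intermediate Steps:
Z(B) = 1/(2*B)
b = I*sqrt(102) (b = sqrt(-102) = I*sqrt(102) ≈ 10.1*I)
(194*b)*(Z(C) + 3) = (194*(I*sqrt(102)))*((1/2)/2 + 3) = (194*I*sqrt(102))*((1/2)*(1/2) + 3) = (194*I*sqrt(102))*(1/4 + 3) = (194*I*sqrt(102))*(13/4) = 1261*I*sqrt(102)/2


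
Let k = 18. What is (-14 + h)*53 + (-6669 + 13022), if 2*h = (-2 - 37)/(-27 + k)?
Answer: 34355/6 ≈ 5725.8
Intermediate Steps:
h = 13/6 (h = ((-2 - 37)/(-27 + 18))/2 = (-39/(-9))/2 = (-39*(-1/9))/2 = (1/2)*(13/3) = 13/6 ≈ 2.1667)
(-14 + h)*53 + (-6669 + 13022) = (-14 + 13/6)*53 + (-6669 + 13022) = -71/6*53 + 6353 = -3763/6 + 6353 = 34355/6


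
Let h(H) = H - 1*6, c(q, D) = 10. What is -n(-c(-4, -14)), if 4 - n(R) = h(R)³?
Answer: -4100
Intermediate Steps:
h(H) = -6 + H (h(H) = H - 6 = -6 + H)
n(R) = 4 - (-6 + R)³
-n(-c(-4, -14)) = -(4 - (-6 - 1*10)³) = -(4 - (-6 - 10)³) = -(4 - 1*(-16)³) = -(4 - 1*(-4096)) = -(4 + 4096) = -1*4100 = -4100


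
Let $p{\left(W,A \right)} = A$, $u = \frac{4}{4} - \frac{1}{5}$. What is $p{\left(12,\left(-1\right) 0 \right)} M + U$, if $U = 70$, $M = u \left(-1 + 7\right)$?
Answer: $70$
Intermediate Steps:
$u = \frac{4}{5}$ ($u = 4 \cdot \frac{1}{4} - \frac{1}{5} = 1 - \frac{1}{5} = \frac{4}{5} \approx 0.8$)
$M = \frac{24}{5}$ ($M = \frac{4 \left(-1 + 7\right)}{5} = \frac{4}{5} \cdot 6 = \frac{24}{5} \approx 4.8$)
$p{\left(12,\left(-1\right) 0 \right)} M + U = \left(-1\right) 0 \cdot \frac{24}{5} + 70 = 0 \cdot \frac{24}{5} + 70 = 0 + 70 = 70$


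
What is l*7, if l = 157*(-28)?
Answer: -30772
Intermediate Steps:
l = -4396
l*7 = -4396*7 = -30772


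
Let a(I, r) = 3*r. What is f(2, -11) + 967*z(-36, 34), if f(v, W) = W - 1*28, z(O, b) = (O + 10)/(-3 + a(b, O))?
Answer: 20813/111 ≈ 187.50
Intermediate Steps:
z(O, b) = (10 + O)/(-3 + 3*O) (z(O, b) = (O + 10)/(-3 + 3*O) = (10 + O)/(-3 + 3*O))
f(v, W) = -28 + W (f(v, W) = W - 28 = -28 + W)
f(2, -11) + 967*z(-36, 34) = (-28 - 11) + 967*((10 - 36)/(3*(-1 - 36))) = -39 + 967*((⅓)*(-26)/(-37)) = -39 + 967*((⅓)*(-1/37)*(-26)) = -39 + 967*(26/111) = -39 + 25142/111 = 20813/111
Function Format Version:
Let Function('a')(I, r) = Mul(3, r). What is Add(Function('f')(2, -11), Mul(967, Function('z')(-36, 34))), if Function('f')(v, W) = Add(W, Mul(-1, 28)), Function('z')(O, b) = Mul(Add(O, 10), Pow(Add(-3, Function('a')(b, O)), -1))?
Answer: Rational(20813, 111) ≈ 187.50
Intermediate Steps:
Function('z')(O, b) = Mul(Pow(Add(-3, Mul(3, O)), -1), Add(10, O)) (Function('z')(O, b) = Mul(Add(O, 10), Pow(Add(-3, Mul(3, O)), -1)) = Mul(Add(10, O), Pow(Add(-3, Mul(3, O)), -1)) = Mul(Pow(Add(-3, Mul(3, O)), -1), Add(10, O)))
Function('f')(v, W) = Add(-28, W) (Function('f')(v, W) = Add(W, -28) = Add(-28, W))
Add(Function('f')(2, -11), Mul(967, Function('z')(-36, 34))) = Add(Add(-28, -11), Mul(967, Mul(Rational(1, 3), Pow(Add(-1, -36), -1), Add(10, -36)))) = Add(-39, Mul(967, Mul(Rational(1, 3), Pow(-37, -1), -26))) = Add(-39, Mul(967, Mul(Rational(1, 3), Rational(-1, 37), -26))) = Add(-39, Mul(967, Rational(26, 111))) = Add(-39, Rational(25142, 111)) = Rational(20813, 111)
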